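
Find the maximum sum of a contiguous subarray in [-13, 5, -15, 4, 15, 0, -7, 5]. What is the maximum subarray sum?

Using Kadane's algorithm on [-13, 5, -15, 4, 15, 0, -7, 5]:

Scanning through the array:
Position 1 (value 5): max_ending_here = 5, max_so_far = 5
Position 2 (value -15): max_ending_here = -10, max_so_far = 5
Position 3 (value 4): max_ending_here = 4, max_so_far = 5
Position 4 (value 15): max_ending_here = 19, max_so_far = 19
Position 5 (value 0): max_ending_here = 19, max_so_far = 19
Position 6 (value -7): max_ending_here = 12, max_so_far = 19
Position 7 (value 5): max_ending_here = 17, max_so_far = 19

Maximum subarray: [4, 15]
Maximum sum: 19

The maximum subarray is [4, 15] with sum 19. This subarray runs from index 3 to index 4.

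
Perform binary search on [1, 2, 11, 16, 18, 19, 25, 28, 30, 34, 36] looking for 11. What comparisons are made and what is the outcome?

Binary search for 11 in [1, 2, 11, 16, 18, 19, 25, 28, 30, 34, 36]:

lo=0, hi=10, mid=5, arr[mid]=19 -> 19 > 11, search left half
lo=0, hi=4, mid=2, arr[mid]=11 -> Found target at index 2!

Binary search finds 11 at index 2 after 2 comparisons. The search repeatedly halves the search space by comparing with the middle element.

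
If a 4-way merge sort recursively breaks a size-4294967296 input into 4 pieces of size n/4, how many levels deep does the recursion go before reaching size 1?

For divide and conquer with division factor 4:

Problem sizes at each level:
Level 0: 4294967296
Level 1: 1073741824
Level 2: 268435456
Level 3: 67108864
Level 4: 16777216
Level 5: 4194304
Level 6: 1048576
Level 7: 262144
Level 8: 65536
Level 9: 16384
Level 10: 4096
Level 11: 1024
Level 12: 256
Level 13: 64
Level 14: 16
Level 15: 4
Level 16: 1

The root is level 0 and the size-1 base case is level 16 (the tree spans levels 0 through 16, i.e. 17 levels counting the root), so the depth is the number of divisions: log_4(4294967296) = 16

The recursion tree depth is log_4(4294967296) = 16. At each level, the problem size is divided by 4, so it takes 16 divisions to reduce to a base case of size 1. The algorithm makes 4 recursive calls at each level.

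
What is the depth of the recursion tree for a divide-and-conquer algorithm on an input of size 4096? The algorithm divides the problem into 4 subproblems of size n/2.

For divide and conquer with division factor 2:

Problem sizes at each level:
Level 0: 4096
Level 1: 2048
Level 2: 1024
Level 3: 512
Level 4: 256
Level 5: 128
Level 6: 64
Level 7: 32
Level 8: 16
Level 9: 8
Level 10: 4
Level 11: 2
Level 12: 1

The root is level 0 and the size-1 base case is level 12 (the tree spans levels 0 through 12, i.e. 13 levels counting the root), so the depth is the number of divisions: log_2(4096) = 12

The recursion tree depth is log_2(4096) = 12. At each level, the problem size is divided by 2, so it takes 12 divisions to reduce to a base case of size 1. The algorithm makes 4 recursive calls at each level.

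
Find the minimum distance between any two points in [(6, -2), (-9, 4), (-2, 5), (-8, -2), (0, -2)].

Computing all pairwise distances among 5 points:

d((6, -2), (-9, 4)) = 16.1555
d((6, -2), (-2, 5)) = 10.6301
d((6, -2), (-8, -2)) = 14.0
d((6, -2), (0, -2)) = 6.0 <-- minimum
d((-9, 4), (-2, 5)) = 7.0711
d((-9, 4), (-8, -2)) = 6.0828
d((-9, 4), (0, -2)) = 10.8167
d((-2, 5), (-8, -2)) = 9.2195
d((-2, 5), (0, -2)) = 7.2801
d((-8, -2), (0, -2)) = 8.0

Closest pair: (6, -2) and (0, -2) with distance 6.0

The closest pair is (6, -2) and (0, -2) with Euclidean distance 6.0. For 5 points, brute-force pairwise comparison is shown above. For large n, the divide-and-conquer algorithm (sort by x, recurse on halves, check the dividing strip) achieves O(n log n).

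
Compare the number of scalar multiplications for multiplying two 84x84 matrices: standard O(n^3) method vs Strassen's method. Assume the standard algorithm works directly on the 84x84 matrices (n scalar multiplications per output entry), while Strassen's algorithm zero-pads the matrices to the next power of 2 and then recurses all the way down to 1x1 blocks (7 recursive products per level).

Matrix multiplication for 84x84 matrices:

Strassen's algorithm requires power-of-2 dimensions. Pad 84x84 to 128x128 (next power of 2).

Standard algorithm: 84^3 = 592704 multiplications
Strassen's algorithm: 7^(log2(128)) = 7^7 = 823543 multiplications
Difference: 592704 - 823543 = -230839 (Strassen uses MORE here due to padding overhead — for small or just-over-power-of-2 n, padding can outweigh the per-level savings)

Standard: 592704 multiplications (84^3). Strassen: 823543 multiplications (7^7, after padding to 128x128). Strassen reduces 8 recursive multiplications to 7 at each level.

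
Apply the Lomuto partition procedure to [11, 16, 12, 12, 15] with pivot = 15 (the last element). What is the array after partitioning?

Lomuto partition with pivot = 15:

Initial array: [11, 16, 12, 12, 15]

arr[0]=11 <= 15: swap with position 0, array becomes [11, 16, 12, 12, 15]
arr[1]=16 > 15: no swap
arr[2]=12 <= 15: swap with position 1, array becomes [11, 12, 16, 12, 15]
arr[3]=12 <= 15: swap with position 2, array becomes [11, 12, 12, 16, 15]

Place pivot at position 3: [11, 12, 12, 15, 16]
Pivot position: 3

After partitioning with pivot 15, the array becomes [11, 12, 12, 15, 16]. The pivot is placed at index 3. All elements to the left of the pivot are <= 15, and all elements to the right are > 15.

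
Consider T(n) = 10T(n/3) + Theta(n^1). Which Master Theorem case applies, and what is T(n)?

Master Theorem for T(n) = 10T(n/3) + O(n^1):

a = 10, b = 3, c = 1
log_b(a) = log_3(10) = 2.0959

Case 1: c = 1 < log_3(10) = 2.0959
T(n) = O(n^(log_3 10))

For T(n) = 10T(n/3) + O(n^1): log_3(10) = 2.0959. This is Case 1 of the Master Theorem (c < log_b(a), work dominated by leaves), giving O(n^(log_3 10)).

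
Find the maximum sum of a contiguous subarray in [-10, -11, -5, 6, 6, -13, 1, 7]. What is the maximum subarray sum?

Using Kadane's algorithm on [-10, -11, -5, 6, 6, -13, 1, 7]:

Scanning through the array:
Position 1 (value -11): max_ending_here = -11, max_so_far = -10
Position 2 (value -5): max_ending_here = -5, max_so_far = -5
Position 3 (value 6): max_ending_here = 6, max_so_far = 6
Position 4 (value 6): max_ending_here = 12, max_so_far = 12
Position 5 (value -13): max_ending_here = -1, max_so_far = 12
Position 6 (value 1): max_ending_here = 1, max_so_far = 12
Position 7 (value 7): max_ending_here = 8, max_so_far = 12

Maximum subarray: [6, 6]
Maximum sum: 12

The maximum subarray is [6, 6] with sum 12. This subarray runs from index 3 to index 4.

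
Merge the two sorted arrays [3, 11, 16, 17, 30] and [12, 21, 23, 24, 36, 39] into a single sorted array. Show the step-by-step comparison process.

Merging process:

Compare 3 vs 12: take 3 from left. Merged: [3]
Compare 11 vs 12: take 11 from left. Merged: [3, 11]
Compare 16 vs 12: take 12 from right. Merged: [3, 11, 12]
Compare 16 vs 21: take 16 from left. Merged: [3, 11, 12, 16]
Compare 17 vs 21: take 17 from left. Merged: [3, 11, 12, 16, 17]
Compare 30 vs 21: take 21 from right. Merged: [3, 11, 12, 16, 17, 21]
Compare 30 vs 23: take 23 from right. Merged: [3, 11, 12, 16, 17, 21, 23]
Compare 30 vs 24: take 24 from right. Merged: [3, 11, 12, 16, 17, 21, 23, 24]
Compare 30 vs 36: take 30 from left. Merged: [3, 11, 12, 16, 17, 21, 23, 24, 30]
Append remaining from right: [36, 39]. Merged: [3, 11, 12, 16, 17, 21, 23, 24, 30, 36, 39]

Final merged array: [3, 11, 12, 16, 17, 21, 23, 24, 30, 36, 39]
Total comparisons: 9

The merged array is [3, 11, 12, 16, 17, 21, 23, 24, 30, 36, 39], requiring 9 comparisons. The merge step runs in O(n) time where n is the total number of elements.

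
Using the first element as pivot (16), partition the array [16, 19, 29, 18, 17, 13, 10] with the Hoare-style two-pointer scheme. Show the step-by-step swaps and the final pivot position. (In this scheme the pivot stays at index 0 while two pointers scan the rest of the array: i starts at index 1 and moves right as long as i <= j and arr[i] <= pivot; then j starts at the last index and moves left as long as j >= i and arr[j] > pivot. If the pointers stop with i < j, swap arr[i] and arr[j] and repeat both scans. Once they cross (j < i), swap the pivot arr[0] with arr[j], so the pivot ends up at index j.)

Hoare-style two-pointer partition with pivot = 16:

Initial array: [16, 19, 29, 18, 17, 13, 10]

Pointers start at i = 1, j = 6.
i stops at index 1 (arr[1]=19 > 16), j stops at index 6 (arr[6]=10 <= 16): swap arr[1] and arr[6], array becomes [16, 10, 29, 18, 17, 13, 19]
i stops at index 2 (arr[2]=29 > 16), j stops at index 5 (arr[5]=13 <= 16): swap arr[2] and arr[5], array becomes [16, 10, 13, 18, 17, 29, 19]
i ends at 3, j ends at 2: the pointers have crossed (j < i), so scanning stops.

Swap pivot arr[0] with arr[2] to place pivot at position 2: [13, 10, 16, 18, 17, 29, 19]
Pivot position: 2

After partitioning with pivot 16, the array becomes [13, 10, 16, 18, 17, 29, 19]. The pivot is placed at index 2. All elements to the left of the pivot are <= 16, and all elements to the right are > 16.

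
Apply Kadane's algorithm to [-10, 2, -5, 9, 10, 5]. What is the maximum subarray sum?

Using Kadane's algorithm on [-10, 2, -5, 9, 10, 5]:

Scanning through the array:
Position 1 (value 2): max_ending_here = 2, max_so_far = 2
Position 2 (value -5): max_ending_here = -3, max_so_far = 2
Position 3 (value 9): max_ending_here = 9, max_so_far = 9
Position 4 (value 10): max_ending_here = 19, max_so_far = 19
Position 5 (value 5): max_ending_here = 24, max_so_far = 24

Maximum subarray: [9, 10, 5]
Maximum sum: 24

The maximum subarray is [9, 10, 5] with sum 24. This subarray runs from index 3 to index 5.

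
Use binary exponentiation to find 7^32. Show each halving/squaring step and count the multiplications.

Computing 7^32 by squaring (build up from 7^1; each line after the first costs one multiplication):

7^1 = 7
7^2 = (7^1)^2 = 7^2 = 49
7^4 = (7^2)^2 = 49^2 = 2401
7^8 = (7^4)^2 = 2401^2 = 5764801
7^16 = (7^8)^2 = 5764801^2 = 33232930569601
7^32 = (7^16)^2 = 33232930569601^2 = 1104427674243920646305299201

Result: 1104427674243920646305299201
Multiplications needed: 5 (5 lines after 7^1)

7^32 = 1104427674243920646305299201. Using exponentiation by squaring, this requires 5 multiplications. The key idea: if the exponent is even, square the half-power; if odd, multiply by the base once.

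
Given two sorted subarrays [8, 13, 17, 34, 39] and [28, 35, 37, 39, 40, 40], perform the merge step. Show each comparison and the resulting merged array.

Merging process:

Compare 8 vs 28: take 8 from left. Merged: [8]
Compare 13 vs 28: take 13 from left. Merged: [8, 13]
Compare 17 vs 28: take 17 from left. Merged: [8, 13, 17]
Compare 34 vs 28: take 28 from right. Merged: [8, 13, 17, 28]
Compare 34 vs 35: take 34 from left. Merged: [8, 13, 17, 28, 34]
Compare 39 vs 35: take 35 from right. Merged: [8, 13, 17, 28, 34, 35]
Compare 39 vs 37: take 37 from right. Merged: [8, 13, 17, 28, 34, 35, 37]
Compare 39 vs 39: take 39 from left. Merged: [8, 13, 17, 28, 34, 35, 37, 39]
Append remaining from right: [39, 40, 40]. Merged: [8, 13, 17, 28, 34, 35, 37, 39, 39, 40, 40]

Final merged array: [8, 13, 17, 28, 34, 35, 37, 39, 39, 40, 40]
Total comparisons: 8

The merged array is [8, 13, 17, 28, 34, 35, 37, 39, 39, 40, 40], requiring 8 comparisons. The merge step runs in O(n) time where n is the total number of elements.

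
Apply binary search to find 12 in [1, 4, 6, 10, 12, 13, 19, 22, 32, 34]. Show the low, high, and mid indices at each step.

Binary search for 12 in [1, 4, 6, 10, 12, 13, 19, 22, 32, 34]:

lo=0, hi=9, mid=4, arr[mid]=12 -> Found target at index 4!

Binary search finds 12 at index 4 after 1 comparisons. The search repeatedly halves the search space by comparing with the middle element.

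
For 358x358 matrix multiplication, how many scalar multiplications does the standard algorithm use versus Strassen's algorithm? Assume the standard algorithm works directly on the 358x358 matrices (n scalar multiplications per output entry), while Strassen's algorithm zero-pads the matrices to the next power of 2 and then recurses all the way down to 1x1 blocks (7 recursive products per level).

Matrix multiplication for 358x358 matrices:

Strassen's algorithm requires power-of-2 dimensions. Pad 358x358 to 512x512 (next power of 2).

Standard algorithm: 358^3 = 45882712 multiplications
Strassen's algorithm: 7^(log2(512)) = 7^9 = 40353607 multiplications
Savings: 45882712 - 40353607 = 5529105 multiplications

Standard: 45882712 multiplications (358^3). Strassen: 40353607 multiplications (7^9, after padding to 512x512). Strassen reduces 8 recursive multiplications to 7 at each level.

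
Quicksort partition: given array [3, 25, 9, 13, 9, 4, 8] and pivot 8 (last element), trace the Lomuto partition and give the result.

Lomuto partition with pivot = 8:

Initial array: [3, 25, 9, 13, 9, 4, 8]

arr[0]=3 <= 8: swap with position 0, array becomes [3, 25, 9, 13, 9, 4, 8]
arr[1]=25 > 8: no swap
arr[2]=9 > 8: no swap
arr[3]=13 > 8: no swap
arr[4]=9 > 8: no swap
arr[5]=4 <= 8: swap with position 1, array becomes [3, 4, 9, 13, 9, 25, 8]

Place pivot at position 2: [3, 4, 8, 13, 9, 25, 9]
Pivot position: 2

After partitioning with pivot 8, the array becomes [3, 4, 8, 13, 9, 25, 9]. The pivot is placed at index 2. All elements to the left of the pivot are <= 8, and all elements to the right are > 8.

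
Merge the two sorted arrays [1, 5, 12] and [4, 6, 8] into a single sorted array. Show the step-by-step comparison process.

Merging process:

Compare 1 vs 4: take 1 from left. Merged: [1]
Compare 5 vs 4: take 4 from right. Merged: [1, 4]
Compare 5 vs 6: take 5 from left. Merged: [1, 4, 5]
Compare 12 vs 6: take 6 from right. Merged: [1, 4, 5, 6]
Compare 12 vs 8: take 8 from right. Merged: [1, 4, 5, 6, 8]
Append remaining from left: [12]. Merged: [1, 4, 5, 6, 8, 12]

Final merged array: [1, 4, 5, 6, 8, 12]
Total comparisons: 5

The merged array is [1, 4, 5, 6, 8, 12], requiring 5 comparisons. The merge step runs in O(n) time where n is the total number of elements.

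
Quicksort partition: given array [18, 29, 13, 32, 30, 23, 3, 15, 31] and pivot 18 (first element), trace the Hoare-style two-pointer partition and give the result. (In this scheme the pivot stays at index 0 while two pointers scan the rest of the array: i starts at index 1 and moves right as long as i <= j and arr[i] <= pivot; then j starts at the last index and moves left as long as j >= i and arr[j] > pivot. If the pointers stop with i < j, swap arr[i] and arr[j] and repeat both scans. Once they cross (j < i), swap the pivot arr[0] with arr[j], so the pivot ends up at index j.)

Hoare-style two-pointer partition with pivot = 18:

Initial array: [18, 29, 13, 32, 30, 23, 3, 15, 31]

Pointers start at i = 1, j = 8.
i stops at index 1 (arr[1]=29 > 18), j stops at index 7 (arr[7]=15 <= 18): swap arr[1] and arr[7], array becomes [18, 15, 13, 32, 30, 23, 3, 29, 31]
i stops at index 3 (arr[3]=32 > 18), j stops at index 6 (arr[6]=3 <= 18): swap arr[3] and arr[6], array becomes [18, 15, 13, 3, 30, 23, 32, 29, 31]
i ends at 4, j ends at 3: the pointers have crossed (j < i), so scanning stops.

Swap pivot arr[0] with arr[3] to place pivot at position 3: [3, 15, 13, 18, 30, 23, 32, 29, 31]
Pivot position: 3

After partitioning with pivot 18, the array becomes [3, 15, 13, 18, 30, 23, 32, 29, 31]. The pivot is placed at index 3. All elements to the left of the pivot are <= 18, and all elements to the right are > 18.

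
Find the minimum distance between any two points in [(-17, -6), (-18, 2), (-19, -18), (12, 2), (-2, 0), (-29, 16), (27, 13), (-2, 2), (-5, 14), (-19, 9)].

Computing all pairwise distances among 10 points:

d((-17, -6), (-18, 2)) = 8.0623
d((-17, -6), (-19, -18)) = 12.1655
d((-17, -6), (12, 2)) = 30.0832
d((-17, -6), (-2, 0)) = 16.1555
d((-17, -6), (-29, 16)) = 25.0599
d((-17, -6), (27, 13)) = 47.927
d((-17, -6), (-2, 2)) = 17.0
d((-17, -6), (-5, 14)) = 23.3238
d((-17, -6), (-19, 9)) = 15.1327
d((-18, 2), (-19, -18)) = 20.025
d((-18, 2), (12, 2)) = 30.0
d((-18, 2), (-2, 0)) = 16.1245
d((-18, 2), (-29, 16)) = 17.8045
d((-18, 2), (27, 13)) = 46.3249
d((-18, 2), (-2, 2)) = 16.0
d((-18, 2), (-5, 14)) = 17.6918
d((-18, 2), (-19, 9)) = 7.0711
d((-19, -18), (12, 2)) = 36.8917
d((-19, -18), (-2, 0)) = 24.7588
d((-19, -18), (-29, 16)) = 35.4401
d((-19, -18), (27, 13)) = 55.4707
d((-19, -18), (-2, 2)) = 26.2488
d((-19, -18), (-5, 14)) = 34.9285
d((-19, -18), (-19, 9)) = 27.0
d((12, 2), (-2, 0)) = 14.1421
d((12, 2), (-29, 16)) = 43.3244
d((12, 2), (27, 13)) = 18.6011
d((12, 2), (-2, 2)) = 14.0
d((12, 2), (-5, 14)) = 20.8087
d((12, 2), (-19, 9)) = 31.7805
d((-2, 0), (-29, 16)) = 31.3847
d((-2, 0), (27, 13)) = 31.7805
d((-2, 0), (-2, 2)) = 2.0 <-- minimum
d((-2, 0), (-5, 14)) = 14.3178
d((-2, 0), (-19, 9)) = 19.2354
d((-29, 16), (27, 13)) = 56.0803
d((-29, 16), (-2, 2)) = 30.4138
d((-29, 16), (-5, 14)) = 24.0832
d((-29, 16), (-19, 9)) = 12.2066
d((27, 13), (-2, 2)) = 31.0161
d((27, 13), (-5, 14)) = 32.0156
d((27, 13), (-19, 9)) = 46.1736
d((-2, 2), (-5, 14)) = 12.3693
d((-2, 2), (-19, 9)) = 18.3848
d((-5, 14), (-19, 9)) = 14.8661

Closest pair: (-2, 0) and (-2, 2) with distance 2.0

The closest pair is (-2, 0) and (-2, 2) with Euclidean distance 2.0. For 10 points, brute-force pairwise comparison is shown above. For large n, the divide-and-conquer algorithm (sort by x, recurse on halves, check the dividing strip) achieves O(n log n).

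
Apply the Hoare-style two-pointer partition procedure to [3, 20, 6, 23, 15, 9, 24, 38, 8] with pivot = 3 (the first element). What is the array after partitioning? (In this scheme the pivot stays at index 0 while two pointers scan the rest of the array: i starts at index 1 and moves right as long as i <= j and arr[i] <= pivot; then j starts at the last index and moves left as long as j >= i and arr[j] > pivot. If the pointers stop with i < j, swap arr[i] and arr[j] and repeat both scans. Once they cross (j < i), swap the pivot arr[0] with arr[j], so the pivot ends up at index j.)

Hoare-style two-pointer partition with pivot = 3:

Initial array: [3, 20, 6, 23, 15, 9, 24, 38, 8]

Pointers start at i = 1, j = 8.
i ends at 1, j ends at 0: the pointers have crossed (j < i), so scanning stops.

j = 0, so swapping arr[0] with arr[j] leaves the pivot at position 0: [3, 20, 6, 23, 15, 9, 24, 38, 8]
Pivot position: 0

After partitioning with pivot 3, the array becomes [3, 20, 6, 23, 15, 9, 24, 38, 8]. The pivot is placed at index 0. All elements to the left of the pivot are <= 3, and all elements to the right are > 3.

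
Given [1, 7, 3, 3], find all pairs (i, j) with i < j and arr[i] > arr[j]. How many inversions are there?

Finding inversions in [1, 7, 3, 3]:

(1, 2): arr[1]=7 > arr[2]=3
(1, 3): arr[1]=7 > arr[3]=3

Total inversions: 2

The array has 2 inversion(s): (1,2), (1,3). Each pair (i,j) satisfies i < j and arr[i] > arr[j].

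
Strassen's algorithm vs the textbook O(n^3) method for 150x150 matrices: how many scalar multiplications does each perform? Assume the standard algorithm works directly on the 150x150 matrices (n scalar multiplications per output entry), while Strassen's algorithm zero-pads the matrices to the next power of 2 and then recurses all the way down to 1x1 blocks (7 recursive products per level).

Matrix multiplication for 150x150 matrices:

Strassen's algorithm requires power-of-2 dimensions. Pad 150x150 to 256x256 (next power of 2).

Standard algorithm: 150^3 = 3375000 multiplications
Strassen's algorithm: 7^(log2(256)) = 7^8 = 5764801 multiplications
Difference: 3375000 - 5764801 = -2389801 (Strassen uses MORE here due to padding overhead — for small or just-over-power-of-2 n, padding can outweigh the per-level savings)

Standard: 3375000 multiplications (150^3). Strassen: 5764801 multiplications (7^8, after padding to 256x256). Strassen reduces 8 recursive multiplications to 7 at each level.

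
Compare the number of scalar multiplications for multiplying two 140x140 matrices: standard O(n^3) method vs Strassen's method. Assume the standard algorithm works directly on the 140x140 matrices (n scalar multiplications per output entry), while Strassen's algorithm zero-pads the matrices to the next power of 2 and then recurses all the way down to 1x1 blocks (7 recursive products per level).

Matrix multiplication for 140x140 matrices:

Strassen's algorithm requires power-of-2 dimensions. Pad 140x140 to 256x256 (next power of 2).

Standard algorithm: 140^3 = 2744000 multiplications
Strassen's algorithm: 7^(log2(256)) = 7^8 = 5764801 multiplications
Difference: 2744000 - 5764801 = -3020801 (Strassen uses MORE here due to padding overhead — for small or just-over-power-of-2 n, padding can outweigh the per-level savings)

Standard: 2744000 multiplications (140^3). Strassen: 5764801 multiplications (7^8, after padding to 256x256). Strassen reduces 8 recursive multiplications to 7 at each level.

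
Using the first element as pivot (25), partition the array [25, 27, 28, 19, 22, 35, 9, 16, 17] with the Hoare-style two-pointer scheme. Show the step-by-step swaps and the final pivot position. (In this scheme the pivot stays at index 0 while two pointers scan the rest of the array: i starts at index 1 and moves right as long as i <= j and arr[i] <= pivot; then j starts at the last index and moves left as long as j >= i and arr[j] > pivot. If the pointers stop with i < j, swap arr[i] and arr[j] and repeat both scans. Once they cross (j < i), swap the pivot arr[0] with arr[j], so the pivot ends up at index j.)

Hoare-style two-pointer partition with pivot = 25:

Initial array: [25, 27, 28, 19, 22, 35, 9, 16, 17]

Pointers start at i = 1, j = 8.
i stops at index 1 (arr[1]=27 > 25), j stops at index 8 (arr[8]=17 <= 25): swap arr[1] and arr[8], array becomes [25, 17, 28, 19, 22, 35, 9, 16, 27]
i stops at index 2 (arr[2]=28 > 25), j stops at index 7 (arr[7]=16 <= 25): swap arr[2] and arr[7], array becomes [25, 17, 16, 19, 22, 35, 9, 28, 27]
i stops at index 5 (arr[5]=35 > 25), j stops at index 6 (arr[6]=9 <= 25): swap arr[5] and arr[6], array becomes [25, 17, 16, 19, 22, 9, 35, 28, 27]
i ends at 6, j ends at 5: the pointers have crossed (j < i), so scanning stops.

Swap pivot arr[0] with arr[5] to place pivot at position 5: [9, 17, 16, 19, 22, 25, 35, 28, 27]
Pivot position: 5

After partitioning with pivot 25, the array becomes [9, 17, 16, 19, 22, 25, 35, 28, 27]. The pivot is placed at index 5. All elements to the left of the pivot are <= 25, and all elements to the right are > 25.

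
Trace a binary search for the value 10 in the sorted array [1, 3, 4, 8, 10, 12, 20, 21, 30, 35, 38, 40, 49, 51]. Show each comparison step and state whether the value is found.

Binary search for 10 in [1, 3, 4, 8, 10, 12, 20, 21, 30, 35, 38, 40, 49, 51]:

lo=0, hi=13, mid=6, arr[mid]=20 -> 20 > 10, search left half
lo=0, hi=5, mid=2, arr[mid]=4 -> 4 < 10, search right half
lo=3, hi=5, mid=4, arr[mid]=10 -> Found target at index 4!

Binary search finds 10 at index 4 after 3 comparisons. The search repeatedly halves the search space by comparing with the middle element.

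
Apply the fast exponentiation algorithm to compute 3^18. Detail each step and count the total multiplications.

Computing 3^18 by squaring (build up from 3^1; each line after the first costs one multiplication):

3^1 = 3
3^2 = (3^1)^2 = 3^2 = 9
3^4 = (3^2)^2 = 9^2 = 81
3^8 = (3^4)^2 = 81^2 = 6561
3^9 = 3 * 3^8 = 3 * 6561 = 19683
3^18 = (3^9)^2 = 19683^2 = 387420489

Result: 387420489
Multiplications needed: 5 (5 lines after 3^1)

3^18 = 387420489. Using exponentiation by squaring, this requires 5 multiplications. The key idea: if the exponent is even, square the half-power; if odd, multiply by the base once.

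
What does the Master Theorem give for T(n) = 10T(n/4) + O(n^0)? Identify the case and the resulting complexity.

Master Theorem for T(n) = 10T(n/4) + O(n^0):

a = 10, b = 4, c = 0
log_b(a) = log_4(10) = 1.6610

Case 1: c = 0 < log_4(10) = 1.6610
T(n) = O(n^(log_4 10))

For T(n) = 10T(n/4) + O(n^0): log_4(10) = 1.6610. This is Case 1 of the Master Theorem (c < log_b(a), work dominated by leaves), giving O(n^(log_4 10)).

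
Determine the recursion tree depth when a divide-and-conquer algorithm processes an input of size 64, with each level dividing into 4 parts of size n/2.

For divide and conquer with division factor 2:

Problem sizes at each level:
Level 0: 64
Level 1: 32
Level 2: 16
Level 3: 8
Level 4: 4
Level 5: 2
Level 6: 1

The root is level 0 and the size-1 base case is level 6 (the tree spans levels 0 through 6, i.e. 7 levels counting the root), so the depth is the number of divisions: log_2(64) = 6

The recursion tree depth is log_2(64) = 6. At each level, the problem size is divided by 2, so it takes 6 divisions to reduce to a base case of size 1. The algorithm makes 4 recursive calls at each level.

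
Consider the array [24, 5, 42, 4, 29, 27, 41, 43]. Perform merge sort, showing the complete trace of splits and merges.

Merge sort trace:

Split: [24, 5, 42, 4, 29, 27, 41, 43] -> [24, 5, 42, 4] and [29, 27, 41, 43]
  Split: [24, 5, 42, 4] -> [24, 5] and [42, 4]
    Split: [24, 5] -> [24] and [5]
    Merge: [24] + [5] -> [5, 24]
    Split: [42, 4] -> [42] and [4]
    Merge: [42] + [4] -> [4, 42]
  Merge: [5, 24] + [4, 42] -> [4, 5, 24, 42]
  Split: [29, 27, 41, 43] -> [29, 27] and [41, 43]
    Split: [29, 27] -> [29] and [27]
    Merge: [29] + [27] -> [27, 29]
    Split: [41, 43] -> [41] and [43]
    Merge: [41] + [43] -> [41, 43]
  Merge: [27, 29] + [41, 43] -> [27, 29, 41, 43]
Merge: [4, 5, 24, 42] + [27, 29, 41, 43] -> [4, 5, 24, 27, 29, 41, 42, 43]

Final sorted array: [4, 5, 24, 27, 29, 41, 42, 43]

The merge sort proceeds by recursively splitting the array and merging sorted halves.
After all merges, the sorted array is [4, 5, 24, 27, 29, 41, 42, 43].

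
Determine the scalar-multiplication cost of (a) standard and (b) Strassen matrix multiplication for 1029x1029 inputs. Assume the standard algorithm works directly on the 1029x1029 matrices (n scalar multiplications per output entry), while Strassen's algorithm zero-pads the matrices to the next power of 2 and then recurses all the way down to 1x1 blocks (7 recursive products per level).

Matrix multiplication for 1029x1029 matrices:

Strassen's algorithm requires power-of-2 dimensions. Pad 1029x1029 to 2048x2048 (next power of 2).

Standard algorithm: 1029^3 = 1089547389 multiplications
Strassen's algorithm: 7^(log2(2048)) = 7^11 = 1977326743 multiplications
Difference: 1089547389 - 1977326743 = -887779354 (Strassen uses MORE here due to padding overhead — for small or just-over-power-of-2 n, padding can outweigh the per-level savings)

Standard: 1089547389 multiplications (1029^3). Strassen: 1977326743 multiplications (7^11, after padding to 2048x2048). Strassen reduces 8 recursive multiplications to 7 at each level.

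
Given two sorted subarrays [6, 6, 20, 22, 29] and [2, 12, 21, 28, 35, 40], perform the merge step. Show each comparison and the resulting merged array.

Merging process:

Compare 6 vs 2: take 2 from right. Merged: [2]
Compare 6 vs 12: take 6 from left. Merged: [2, 6]
Compare 6 vs 12: take 6 from left. Merged: [2, 6, 6]
Compare 20 vs 12: take 12 from right. Merged: [2, 6, 6, 12]
Compare 20 vs 21: take 20 from left. Merged: [2, 6, 6, 12, 20]
Compare 22 vs 21: take 21 from right. Merged: [2, 6, 6, 12, 20, 21]
Compare 22 vs 28: take 22 from left. Merged: [2, 6, 6, 12, 20, 21, 22]
Compare 29 vs 28: take 28 from right. Merged: [2, 6, 6, 12, 20, 21, 22, 28]
Compare 29 vs 35: take 29 from left. Merged: [2, 6, 6, 12, 20, 21, 22, 28, 29]
Append remaining from right: [35, 40]. Merged: [2, 6, 6, 12, 20, 21, 22, 28, 29, 35, 40]

Final merged array: [2, 6, 6, 12, 20, 21, 22, 28, 29, 35, 40]
Total comparisons: 9

The merged array is [2, 6, 6, 12, 20, 21, 22, 28, 29, 35, 40], requiring 9 comparisons. The merge step runs in O(n) time where n is the total number of elements.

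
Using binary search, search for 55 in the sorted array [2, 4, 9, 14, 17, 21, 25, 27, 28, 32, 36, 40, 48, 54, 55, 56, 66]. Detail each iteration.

Binary search for 55 in [2, 4, 9, 14, 17, 21, 25, 27, 28, 32, 36, 40, 48, 54, 55, 56, 66]:

lo=0, hi=16, mid=8, arr[mid]=28 -> 28 < 55, search right half
lo=9, hi=16, mid=12, arr[mid]=48 -> 48 < 55, search right half
lo=13, hi=16, mid=14, arr[mid]=55 -> Found target at index 14!

Binary search finds 55 at index 14 after 3 comparisons. The search repeatedly halves the search space by comparing with the middle element.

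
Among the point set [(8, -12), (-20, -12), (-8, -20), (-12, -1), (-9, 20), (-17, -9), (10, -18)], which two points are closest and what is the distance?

Computing all pairwise distances among 7 points:

d((8, -12), (-20, -12)) = 28.0
d((8, -12), (-8, -20)) = 17.8885
d((8, -12), (-12, -1)) = 22.8254
d((8, -12), (-9, 20)) = 36.2353
d((8, -12), (-17, -9)) = 25.1794
d((8, -12), (10, -18)) = 6.3246
d((-20, -12), (-8, -20)) = 14.4222
d((-20, -12), (-12, -1)) = 13.6015
d((-20, -12), (-9, 20)) = 33.8378
d((-20, -12), (-17, -9)) = 4.2426 <-- minimum
d((-20, -12), (10, -18)) = 30.5941
d((-8, -20), (-12, -1)) = 19.4165
d((-8, -20), (-9, 20)) = 40.0125
d((-8, -20), (-17, -9)) = 14.2127
d((-8, -20), (10, -18)) = 18.1108
d((-12, -1), (-9, 20)) = 21.2132
d((-12, -1), (-17, -9)) = 9.434
d((-12, -1), (10, -18)) = 27.8029
d((-9, 20), (-17, -9)) = 30.0832
d((-9, 20), (10, -18)) = 42.4853
d((-17, -9), (10, -18)) = 28.4605

Closest pair: (-20, -12) and (-17, -9) with distance 4.2426

The closest pair is (-20, -12) and (-17, -9) with Euclidean distance 4.2426. For 7 points, brute-force pairwise comparison is shown above. For large n, the divide-and-conquer algorithm (sort by x, recurse on halves, check the dividing strip) achieves O(n log n).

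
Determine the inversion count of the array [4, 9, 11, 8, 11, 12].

Finding inversions in [4, 9, 11, 8, 11, 12]:

(1, 3): arr[1]=9 > arr[3]=8
(2, 3): arr[2]=11 > arr[3]=8

Total inversions: 2

The array has 2 inversion(s): (1,3), (2,3). Each pair (i,j) satisfies i < j and arr[i] > arr[j].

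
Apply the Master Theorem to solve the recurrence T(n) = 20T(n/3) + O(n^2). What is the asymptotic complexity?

Master Theorem for T(n) = 20T(n/3) + O(n^2):

a = 20, b = 3, c = 2
log_b(a) = log_3(20) = 2.7268

Case 1: c = 2 < log_3(20) = 2.7268
T(n) = O(n^(log_3 20))

For T(n) = 20T(n/3) + O(n^2): log_3(20) = 2.7268. This is Case 1 of the Master Theorem (c < log_b(a), work dominated by leaves), giving O(n^(log_3 20)).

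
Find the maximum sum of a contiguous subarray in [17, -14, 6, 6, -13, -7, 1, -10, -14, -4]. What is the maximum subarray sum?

Using Kadane's algorithm on [17, -14, 6, 6, -13, -7, 1, -10, -14, -4]:

Scanning through the array:
Position 1 (value -14): max_ending_here = 3, max_so_far = 17
Position 2 (value 6): max_ending_here = 9, max_so_far = 17
Position 3 (value 6): max_ending_here = 15, max_so_far = 17
Position 4 (value -13): max_ending_here = 2, max_so_far = 17
Position 5 (value -7): max_ending_here = -5, max_so_far = 17
Position 6 (value 1): max_ending_here = 1, max_so_far = 17
Position 7 (value -10): max_ending_here = -9, max_so_far = 17
Position 8 (value -14): max_ending_here = -14, max_so_far = 17
Position 9 (value -4): max_ending_here = -4, max_so_far = 17

Maximum subarray: [17]
Maximum sum: 17

The maximum subarray is [17] with sum 17. This subarray runs from index 0 to index 0.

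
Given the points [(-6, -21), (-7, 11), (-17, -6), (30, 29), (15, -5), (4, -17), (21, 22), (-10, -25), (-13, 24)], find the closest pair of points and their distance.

Computing all pairwise distances among 9 points:

d((-6, -21), (-7, 11)) = 32.0156
d((-6, -21), (-17, -6)) = 18.6011
d((-6, -21), (30, 29)) = 61.6117
d((-6, -21), (15, -5)) = 26.4008
d((-6, -21), (4, -17)) = 10.7703
d((-6, -21), (21, 22)) = 50.774
d((-6, -21), (-10, -25)) = 5.6569 <-- minimum
d((-6, -21), (-13, 24)) = 45.5412
d((-7, 11), (-17, -6)) = 19.7231
d((-7, 11), (30, 29)) = 41.1461
d((-7, 11), (15, -5)) = 27.2029
d((-7, 11), (4, -17)) = 30.0832
d((-7, 11), (21, 22)) = 30.0832
d((-7, 11), (-10, -25)) = 36.1248
d((-7, 11), (-13, 24)) = 14.3178
d((-17, -6), (30, 29)) = 58.6003
d((-17, -6), (15, -5)) = 32.0156
d((-17, -6), (4, -17)) = 23.7065
d((-17, -6), (21, 22)) = 47.2017
d((-17, -6), (-10, -25)) = 20.2485
d((-17, -6), (-13, 24)) = 30.2655
d((30, 29), (15, -5)) = 37.1618
d((30, 29), (4, -17)) = 52.8394
d((30, 29), (21, 22)) = 11.4018
d((30, 29), (-10, -25)) = 67.2012
d((30, 29), (-13, 24)) = 43.2897
d((15, -5), (4, -17)) = 16.2788
d((15, -5), (21, 22)) = 27.6586
d((15, -5), (-10, -25)) = 32.0156
d((15, -5), (-13, 24)) = 40.3113
d((4, -17), (21, 22)) = 42.5441
d((4, -17), (-10, -25)) = 16.1245
d((4, -17), (-13, 24)) = 44.3847
d((21, 22), (-10, -25)) = 56.3028
d((21, 22), (-13, 24)) = 34.0588
d((-10, -25), (-13, 24)) = 49.0918

Closest pair: (-6, -21) and (-10, -25) with distance 5.6569

The closest pair is (-6, -21) and (-10, -25) with Euclidean distance 5.6569. For 9 points, brute-force pairwise comparison is shown above. For large n, the divide-and-conquer algorithm (sort by x, recurse on halves, check the dividing strip) achieves O(n log n).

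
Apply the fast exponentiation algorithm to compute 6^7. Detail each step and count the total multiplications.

Computing 6^7 by squaring (build up from 6^1; each line after the first costs one multiplication):

6^1 = 6
6^2 = (6^1)^2 = 6^2 = 36
6^3 = 6 * 6^2 = 6 * 36 = 216
6^6 = (6^3)^2 = 216^2 = 46656
6^7 = 6 * 6^6 = 6 * 46656 = 279936

Result: 279936
Multiplications needed: 4 (4 lines after 6^1)

6^7 = 279936. Using exponentiation by squaring, this requires 4 multiplications. The key idea: if the exponent is even, square the half-power; if odd, multiply by the base once.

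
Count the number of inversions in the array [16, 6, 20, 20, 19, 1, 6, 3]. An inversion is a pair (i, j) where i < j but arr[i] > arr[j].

Finding inversions in [16, 6, 20, 20, 19, 1, 6, 3]:

(0, 1): arr[0]=16 > arr[1]=6
(0, 5): arr[0]=16 > arr[5]=1
(0, 6): arr[0]=16 > arr[6]=6
(0, 7): arr[0]=16 > arr[7]=3
(1, 5): arr[1]=6 > arr[5]=1
(1, 7): arr[1]=6 > arr[7]=3
(2, 4): arr[2]=20 > arr[4]=19
(2, 5): arr[2]=20 > arr[5]=1
(2, 6): arr[2]=20 > arr[6]=6
(2, 7): arr[2]=20 > arr[7]=3
(3, 4): arr[3]=20 > arr[4]=19
(3, 5): arr[3]=20 > arr[5]=1
(3, 6): arr[3]=20 > arr[6]=6
(3, 7): arr[3]=20 > arr[7]=3
(4, 5): arr[4]=19 > arr[5]=1
(4, 6): arr[4]=19 > arr[6]=6
(4, 7): arr[4]=19 > arr[7]=3
(6, 7): arr[6]=6 > arr[7]=3

Total inversions: 18

The array has 18 inversion(s): (0,1), (0,5), (0,6), (0,7), (1,5), (1,7), (2,4), (2,5), (2,6), (2,7), (3,4), (3,5), (3,6), (3,7), (4,5), (4,6), (4,7), (6,7). Each pair (i,j) satisfies i < j and arr[i] > arr[j].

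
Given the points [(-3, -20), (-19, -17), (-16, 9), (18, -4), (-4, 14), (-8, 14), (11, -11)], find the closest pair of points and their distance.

Computing all pairwise distances among 7 points:

d((-3, -20), (-19, -17)) = 16.2788
d((-3, -20), (-16, 9)) = 31.7805
d((-3, -20), (18, -4)) = 26.4008
d((-3, -20), (-4, 14)) = 34.0147
d((-3, -20), (-8, 14)) = 34.3657
d((-3, -20), (11, -11)) = 16.6433
d((-19, -17), (-16, 9)) = 26.1725
d((-19, -17), (18, -4)) = 39.2173
d((-19, -17), (-4, 14)) = 34.4384
d((-19, -17), (-8, 14)) = 32.8938
d((-19, -17), (11, -11)) = 30.5941
d((-16, 9), (18, -4)) = 36.4005
d((-16, 9), (-4, 14)) = 13.0
d((-16, 9), (-8, 14)) = 9.434
d((-16, 9), (11, -11)) = 33.6006
d((18, -4), (-4, 14)) = 28.4253
d((18, -4), (-8, 14)) = 31.6228
d((18, -4), (11, -11)) = 9.8995
d((-4, 14), (-8, 14)) = 4.0 <-- minimum
d((-4, 14), (11, -11)) = 29.1548
d((-8, 14), (11, -11)) = 31.4006

Closest pair: (-4, 14) and (-8, 14) with distance 4.0

The closest pair is (-4, 14) and (-8, 14) with Euclidean distance 4.0. For 7 points, brute-force pairwise comparison is shown above. For large n, the divide-and-conquer algorithm (sort by x, recurse on halves, check the dividing strip) achieves O(n log n).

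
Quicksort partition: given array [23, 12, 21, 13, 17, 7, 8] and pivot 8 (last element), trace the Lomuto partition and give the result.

Lomuto partition with pivot = 8:

Initial array: [23, 12, 21, 13, 17, 7, 8]

arr[0]=23 > 8: no swap
arr[1]=12 > 8: no swap
arr[2]=21 > 8: no swap
arr[3]=13 > 8: no swap
arr[4]=17 > 8: no swap
arr[5]=7 <= 8: swap with position 0, array becomes [7, 12, 21, 13, 17, 23, 8]

Place pivot at position 1: [7, 8, 21, 13, 17, 23, 12]
Pivot position: 1

After partitioning with pivot 8, the array becomes [7, 8, 21, 13, 17, 23, 12]. The pivot is placed at index 1. All elements to the left of the pivot are <= 8, and all elements to the right are > 8.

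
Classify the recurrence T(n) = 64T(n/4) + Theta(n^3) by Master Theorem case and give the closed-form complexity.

Master Theorem for T(n) = 64T(n/4) + O(n^3):

a = 64, b = 4, c = 3
log_b(a) = log_4(64) = 3.0000

Case 2: c = 3 = log_4(64) = 3.0000
T(n) = O(n^3 log n) = O(n^3 log n)

For T(n) = 64T(n/4) + O(n^3): log_4(64) = 3.0000. This is Case 2 of the Master Theorem (c = log_b(a), equal work at all levels), giving O(n^3 log n).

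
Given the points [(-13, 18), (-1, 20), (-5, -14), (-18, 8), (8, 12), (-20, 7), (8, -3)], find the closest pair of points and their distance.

Computing all pairwise distances among 7 points:

d((-13, 18), (-1, 20)) = 12.1655
d((-13, 18), (-5, -14)) = 32.9848
d((-13, 18), (-18, 8)) = 11.1803
d((-13, 18), (8, 12)) = 21.8403
d((-13, 18), (-20, 7)) = 13.0384
d((-13, 18), (8, -3)) = 29.6985
d((-1, 20), (-5, -14)) = 34.2345
d((-1, 20), (-18, 8)) = 20.8087
d((-1, 20), (8, 12)) = 12.0416
d((-1, 20), (-20, 7)) = 23.0217
d((-1, 20), (8, -3)) = 24.6982
d((-5, -14), (-18, 8)) = 25.5539
d((-5, -14), (8, 12)) = 29.0689
d((-5, -14), (-20, 7)) = 25.807
d((-5, -14), (8, -3)) = 17.0294
d((-18, 8), (8, 12)) = 26.3059
d((-18, 8), (-20, 7)) = 2.2361 <-- minimum
d((-18, 8), (8, -3)) = 28.2312
d((8, 12), (-20, 7)) = 28.4429
d((8, 12), (8, -3)) = 15.0
d((-20, 7), (8, -3)) = 29.7321

Closest pair: (-18, 8) and (-20, 7) with distance 2.2361

The closest pair is (-18, 8) and (-20, 7) with Euclidean distance 2.2361. For 7 points, brute-force pairwise comparison is shown above. For large n, the divide-and-conquer algorithm (sort by x, recurse on halves, check the dividing strip) achieves O(n log n).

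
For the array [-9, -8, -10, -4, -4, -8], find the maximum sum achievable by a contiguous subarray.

Using Kadane's algorithm on [-9, -8, -10, -4, -4, -8]:

Scanning through the array:
Position 1 (value -8): max_ending_here = -8, max_so_far = -8
Position 2 (value -10): max_ending_here = -10, max_so_far = -8
Position 3 (value -4): max_ending_here = -4, max_so_far = -4
Position 4 (value -4): max_ending_here = -4, max_so_far = -4
Position 5 (value -8): max_ending_here = -8, max_so_far = -4

Maximum subarray: [-4]
Maximum sum: -4

The maximum subarray is [-4] with sum -4. This subarray runs from index 3 to index 3.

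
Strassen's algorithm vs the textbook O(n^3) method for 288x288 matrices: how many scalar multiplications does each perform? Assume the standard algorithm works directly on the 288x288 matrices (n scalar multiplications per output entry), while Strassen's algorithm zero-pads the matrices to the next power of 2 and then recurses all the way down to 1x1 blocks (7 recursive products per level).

Matrix multiplication for 288x288 matrices:

Strassen's algorithm requires power-of-2 dimensions. Pad 288x288 to 512x512 (next power of 2).

Standard algorithm: 288^3 = 23887872 multiplications
Strassen's algorithm: 7^(log2(512)) = 7^9 = 40353607 multiplications
Difference: 23887872 - 40353607 = -16465735 (Strassen uses MORE here due to padding overhead — for small or just-over-power-of-2 n, padding can outweigh the per-level savings)

Standard: 23887872 multiplications (288^3). Strassen: 40353607 multiplications (7^9, after padding to 512x512). Strassen reduces 8 recursive multiplications to 7 at each level.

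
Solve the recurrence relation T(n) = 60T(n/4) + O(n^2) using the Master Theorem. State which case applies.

Master Theorem for T(n) = 60T(n/4) + O(n^2):

a = 60, b = 4, c = 2
log_b(a) = log_4(60) = 2.9534

Case 1: c = 2 < log_4(60) = 2.9534
T(n) = O(n^(log_4 60))

For T(n) = 60T(n/4) + O(n^2): log_4(60) = 2.9534. This is Case 1 of the Master Theorem (c < log_b(a), work dominated by leaves), giving O(n^(log_4 60)).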